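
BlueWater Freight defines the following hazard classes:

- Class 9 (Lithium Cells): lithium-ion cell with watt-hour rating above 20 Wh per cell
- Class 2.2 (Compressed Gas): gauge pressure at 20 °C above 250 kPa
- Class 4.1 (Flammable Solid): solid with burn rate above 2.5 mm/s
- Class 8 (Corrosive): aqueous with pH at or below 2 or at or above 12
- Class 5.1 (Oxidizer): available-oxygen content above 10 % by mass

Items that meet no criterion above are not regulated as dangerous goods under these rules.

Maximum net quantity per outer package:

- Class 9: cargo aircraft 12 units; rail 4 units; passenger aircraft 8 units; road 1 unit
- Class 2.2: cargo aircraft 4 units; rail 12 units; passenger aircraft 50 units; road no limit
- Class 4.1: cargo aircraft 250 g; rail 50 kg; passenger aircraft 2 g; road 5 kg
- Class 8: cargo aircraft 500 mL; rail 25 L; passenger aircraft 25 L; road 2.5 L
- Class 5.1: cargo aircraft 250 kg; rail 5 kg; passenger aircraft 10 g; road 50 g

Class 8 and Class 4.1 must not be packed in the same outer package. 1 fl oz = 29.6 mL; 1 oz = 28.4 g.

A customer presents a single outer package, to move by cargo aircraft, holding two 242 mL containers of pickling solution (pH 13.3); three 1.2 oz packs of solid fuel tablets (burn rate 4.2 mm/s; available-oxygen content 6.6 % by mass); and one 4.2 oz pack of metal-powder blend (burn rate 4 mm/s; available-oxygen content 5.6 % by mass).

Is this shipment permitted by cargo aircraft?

With pH 13.3 (≥ 12), the pickling solution falls in Class 8.
Burn rate 4.2 mm/s meets the Class 4.1 criterion (Flammable Solid), so the solid fuel tablets are Class 4.1.
Burn rate 4 mm/s meets the Class 4.1 criterion (Flammable Solid), so the metal-powder blend is Class 4.1.
Class 8 quantity: two 242 mL containers = 484 mL.
That is within the Class 8 cargo aircraft limit of 500 mL.
Total Class 4.1: (three 1.2 oz packs = 102.24 g) + (one 4.2 oz pack = 119.28 g) = 221.52 g.
221.52 g is within the cargo aircraft limit of 250 g for Class 4.1.
Class 8 and Class 4.1 may not share an outer package.

No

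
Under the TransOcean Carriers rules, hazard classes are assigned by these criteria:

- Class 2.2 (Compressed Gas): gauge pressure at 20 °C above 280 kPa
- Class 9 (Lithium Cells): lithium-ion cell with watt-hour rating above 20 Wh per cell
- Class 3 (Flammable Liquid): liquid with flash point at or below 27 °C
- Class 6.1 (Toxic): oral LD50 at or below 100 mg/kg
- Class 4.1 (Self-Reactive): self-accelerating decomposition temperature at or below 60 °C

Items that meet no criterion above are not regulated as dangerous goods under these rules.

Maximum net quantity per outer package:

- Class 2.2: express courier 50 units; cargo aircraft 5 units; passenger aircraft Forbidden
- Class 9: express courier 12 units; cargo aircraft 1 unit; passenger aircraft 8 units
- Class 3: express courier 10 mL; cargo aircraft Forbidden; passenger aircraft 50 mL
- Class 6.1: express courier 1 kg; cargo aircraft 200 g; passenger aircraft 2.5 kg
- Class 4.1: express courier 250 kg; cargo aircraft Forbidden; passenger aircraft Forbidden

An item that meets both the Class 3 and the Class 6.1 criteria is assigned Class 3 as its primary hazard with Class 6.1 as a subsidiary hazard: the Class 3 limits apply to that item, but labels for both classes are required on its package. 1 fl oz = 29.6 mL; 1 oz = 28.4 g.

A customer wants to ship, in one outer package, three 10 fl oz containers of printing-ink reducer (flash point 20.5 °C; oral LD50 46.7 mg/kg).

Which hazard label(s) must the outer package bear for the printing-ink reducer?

With flash point 20.5 °C (≤ 27 °C), the printing-ink reducer falls in Class 3.
Printing-ink reducer: oral LD50 46.7 mg/kg ≤ 100 mg/kg → Class 6.1 (Toxic).
By the precedence rule Class 3 is primary and Class 6.1 is subsidiary, and that rule requires both labels on the package.

Class 3 and 6.1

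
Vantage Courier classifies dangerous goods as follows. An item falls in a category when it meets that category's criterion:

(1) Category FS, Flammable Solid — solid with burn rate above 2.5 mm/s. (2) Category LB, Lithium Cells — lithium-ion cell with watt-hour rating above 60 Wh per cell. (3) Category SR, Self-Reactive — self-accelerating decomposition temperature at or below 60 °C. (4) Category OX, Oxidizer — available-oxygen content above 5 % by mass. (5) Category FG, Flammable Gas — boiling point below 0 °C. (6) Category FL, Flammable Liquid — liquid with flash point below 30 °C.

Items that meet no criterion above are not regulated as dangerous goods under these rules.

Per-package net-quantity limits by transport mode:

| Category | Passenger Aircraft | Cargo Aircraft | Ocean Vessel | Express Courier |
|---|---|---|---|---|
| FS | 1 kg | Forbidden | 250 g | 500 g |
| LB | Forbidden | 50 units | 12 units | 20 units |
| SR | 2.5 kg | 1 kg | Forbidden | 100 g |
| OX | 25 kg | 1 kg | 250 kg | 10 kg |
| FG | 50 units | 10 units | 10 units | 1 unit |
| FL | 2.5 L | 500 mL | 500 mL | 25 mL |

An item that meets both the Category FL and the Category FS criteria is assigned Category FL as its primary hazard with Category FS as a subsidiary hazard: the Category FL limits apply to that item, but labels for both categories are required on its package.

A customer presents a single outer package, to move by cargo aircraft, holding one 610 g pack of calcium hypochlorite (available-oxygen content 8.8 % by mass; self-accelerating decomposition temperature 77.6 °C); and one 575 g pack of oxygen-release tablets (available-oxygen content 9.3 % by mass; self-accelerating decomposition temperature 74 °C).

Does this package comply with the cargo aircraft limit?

No

Calcium hypochlorite: available-oxygen content 8.8 % by mass > 5 % by mass → Category OX (Oxidizer).
Oxygen-release tablets: available-oxygen content 9.3 % by mass > 5 % by mass → Category OX (Oxidizer).
Category OX net quantity: 610 g + 575 g = 1.185 kg.
1.185 kg exceeds the cargo aircraft limit of 1 kg for Category OX.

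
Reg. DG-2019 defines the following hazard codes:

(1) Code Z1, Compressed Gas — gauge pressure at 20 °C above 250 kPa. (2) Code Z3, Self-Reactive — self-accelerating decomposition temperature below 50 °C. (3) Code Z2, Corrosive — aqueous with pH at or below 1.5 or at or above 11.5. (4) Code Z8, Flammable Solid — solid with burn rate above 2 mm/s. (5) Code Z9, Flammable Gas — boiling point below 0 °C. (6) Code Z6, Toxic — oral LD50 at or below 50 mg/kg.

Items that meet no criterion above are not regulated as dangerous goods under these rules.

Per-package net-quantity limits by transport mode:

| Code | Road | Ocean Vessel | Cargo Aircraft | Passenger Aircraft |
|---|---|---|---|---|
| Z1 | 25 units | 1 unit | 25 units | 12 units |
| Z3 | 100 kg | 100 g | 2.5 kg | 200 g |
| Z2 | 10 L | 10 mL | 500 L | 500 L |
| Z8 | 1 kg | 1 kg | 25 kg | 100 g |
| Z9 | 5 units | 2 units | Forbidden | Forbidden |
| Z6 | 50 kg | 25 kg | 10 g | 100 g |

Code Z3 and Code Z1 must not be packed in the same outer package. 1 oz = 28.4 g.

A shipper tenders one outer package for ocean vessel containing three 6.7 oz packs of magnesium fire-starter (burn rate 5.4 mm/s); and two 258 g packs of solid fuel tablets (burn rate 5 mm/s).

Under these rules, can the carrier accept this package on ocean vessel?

With burn rate 5.4 mm/s (> 2 mm/s), the magnesium fire-starter falls in Code Z8.
Solid fuel tablets: burn rate 5 mm/s > 2 mm/s → Code Z8 (Flammable Solid).
Code Z8 net quantity: (three 6.7 oz packs = 570.84 g) + (two 258 g packs = 516 g) = 1086.84 g.
That exceeds the Code Z8 ocean vessel limit of 1 kg.

No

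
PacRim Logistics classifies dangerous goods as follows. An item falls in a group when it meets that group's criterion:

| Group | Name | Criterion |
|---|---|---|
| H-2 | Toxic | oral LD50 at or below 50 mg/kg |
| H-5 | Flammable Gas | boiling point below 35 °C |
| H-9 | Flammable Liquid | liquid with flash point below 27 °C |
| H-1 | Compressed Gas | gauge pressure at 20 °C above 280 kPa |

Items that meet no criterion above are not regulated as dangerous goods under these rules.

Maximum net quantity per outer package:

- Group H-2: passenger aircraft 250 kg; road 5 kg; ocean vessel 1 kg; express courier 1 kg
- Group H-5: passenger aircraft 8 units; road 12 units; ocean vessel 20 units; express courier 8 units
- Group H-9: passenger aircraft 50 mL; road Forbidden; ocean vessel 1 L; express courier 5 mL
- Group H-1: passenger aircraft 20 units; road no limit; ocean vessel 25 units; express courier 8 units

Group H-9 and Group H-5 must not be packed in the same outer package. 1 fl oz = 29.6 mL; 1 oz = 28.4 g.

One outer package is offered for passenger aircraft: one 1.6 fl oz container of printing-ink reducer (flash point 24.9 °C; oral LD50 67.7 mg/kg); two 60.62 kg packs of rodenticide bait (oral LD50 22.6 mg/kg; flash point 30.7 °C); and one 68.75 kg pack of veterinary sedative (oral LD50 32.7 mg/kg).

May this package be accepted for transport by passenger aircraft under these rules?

The printing-ink reducer has flash point 24.9 °C, which is < 27 °C, so it is Group H-9 (Flammable Liquid).
Rodenticide bait: oral LD50 22.6 mg/kg ≤ 50 mg/kg → Group H-2 (Toxic).
With oral LD50 32.7 mg/kg (≤ 50 mg/kg), the veterinary sedative falls in Group H-2.
Total Group H-2: (two 60.62 kg packs = 121.24 kg) + 68.75 kg = 189.99 kg.
That is within the Group H-2 passenger aircraft limit of 250 kg.
Group H-9 quantity: one 1.6 fl oz container = 47.36 mL.
47.36 mL ≤ 50 mL (passenger aircraft limit, Group H-9) — within limit.
The segregation rule (Group H-9 with Group H-5) does not apply to Group H-2 with Group H-9.
Every hazard group is within its passenger aircraft limit and no segregation rule is violated.

Yes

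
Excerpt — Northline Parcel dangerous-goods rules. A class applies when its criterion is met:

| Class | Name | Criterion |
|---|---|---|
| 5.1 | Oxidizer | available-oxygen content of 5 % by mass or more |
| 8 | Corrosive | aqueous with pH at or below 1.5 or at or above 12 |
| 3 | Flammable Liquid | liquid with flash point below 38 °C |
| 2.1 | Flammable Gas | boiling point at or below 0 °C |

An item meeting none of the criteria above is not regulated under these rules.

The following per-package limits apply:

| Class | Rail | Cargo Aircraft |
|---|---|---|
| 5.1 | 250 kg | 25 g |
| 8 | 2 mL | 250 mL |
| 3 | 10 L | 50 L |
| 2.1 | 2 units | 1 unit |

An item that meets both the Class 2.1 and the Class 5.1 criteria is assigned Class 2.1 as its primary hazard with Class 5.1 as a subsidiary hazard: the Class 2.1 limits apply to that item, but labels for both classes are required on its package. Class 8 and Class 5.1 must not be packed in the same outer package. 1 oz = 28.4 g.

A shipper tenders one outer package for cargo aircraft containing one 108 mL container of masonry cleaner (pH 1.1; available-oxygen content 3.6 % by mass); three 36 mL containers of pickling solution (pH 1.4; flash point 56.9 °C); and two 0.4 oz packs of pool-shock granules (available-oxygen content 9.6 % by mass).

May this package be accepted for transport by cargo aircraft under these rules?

The masonry cleaner has pH 1.1, which is ≤ 1.5, so it is Class 8 (Corrosive).
With pH 1.4 (≤ 1.5), the pickling solution falls in Class 8.
Pool-shock granules: available-oxygen content 9.6 % by mass ≥ 5 % by mass → Class 5.1 (Oxidizer).
Class 8 net quantity: 108 mL + (three 36 mL containers = 108 mL) = 216 mL.
That is within the Class 8 cargo aircraft limit of 250 mL.
Class 5.1 quantity: two 0.4 oz packs = 22.72 g.
That is within the Class 5.1 cargo aircraft limit of 25 g.
Class 8 and Class 5.1 may not share an outer package.

No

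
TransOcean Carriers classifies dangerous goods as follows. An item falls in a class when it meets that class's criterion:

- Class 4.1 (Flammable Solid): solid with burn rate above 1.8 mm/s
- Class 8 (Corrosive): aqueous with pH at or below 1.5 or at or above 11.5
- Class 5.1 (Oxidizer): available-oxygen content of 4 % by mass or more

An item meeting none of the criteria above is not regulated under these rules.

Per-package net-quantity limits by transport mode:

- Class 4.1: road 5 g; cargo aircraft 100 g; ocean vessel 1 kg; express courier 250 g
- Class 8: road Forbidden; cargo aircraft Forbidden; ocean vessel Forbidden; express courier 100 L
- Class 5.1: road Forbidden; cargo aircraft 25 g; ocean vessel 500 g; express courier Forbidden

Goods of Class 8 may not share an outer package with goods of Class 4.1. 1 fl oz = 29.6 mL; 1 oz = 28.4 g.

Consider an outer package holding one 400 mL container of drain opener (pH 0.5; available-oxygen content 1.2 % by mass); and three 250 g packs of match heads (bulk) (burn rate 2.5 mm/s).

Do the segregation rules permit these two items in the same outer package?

No

With pH 0.5 (≤ 1.5), the drain opener falls in Class 8.
Match heads (bulk): burn rate 2.5 mm/s > 1.8 mm/s → Class 4.1 (Flammable Solid).
Class 8 and Class 4.1 may not share an outer package.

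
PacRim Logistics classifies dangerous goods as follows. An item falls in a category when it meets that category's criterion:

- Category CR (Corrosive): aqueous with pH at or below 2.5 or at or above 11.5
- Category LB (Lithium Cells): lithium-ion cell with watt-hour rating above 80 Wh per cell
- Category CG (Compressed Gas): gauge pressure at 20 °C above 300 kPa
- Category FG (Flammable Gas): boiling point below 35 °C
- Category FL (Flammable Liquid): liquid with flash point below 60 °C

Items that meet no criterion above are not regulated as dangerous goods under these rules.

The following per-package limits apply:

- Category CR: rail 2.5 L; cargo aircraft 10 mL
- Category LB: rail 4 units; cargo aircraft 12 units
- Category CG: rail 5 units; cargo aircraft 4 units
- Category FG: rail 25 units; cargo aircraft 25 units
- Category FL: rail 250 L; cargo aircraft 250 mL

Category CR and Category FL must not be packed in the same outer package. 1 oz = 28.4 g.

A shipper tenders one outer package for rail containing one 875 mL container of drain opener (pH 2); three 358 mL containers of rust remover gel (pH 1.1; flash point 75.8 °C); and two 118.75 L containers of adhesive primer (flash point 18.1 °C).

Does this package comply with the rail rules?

pH 2 meets the Category CR criterion (Corrosive), so the drain opener is Category CR.
The rust remover gel has pH 1.1, which is ≤ 2.5, so it is Category CR (Corrosive).
The adhesive primer has flash point 18.1 °C, which is < 60 °C, so it is Category FL (Flammable Liquid).
Category CR net quantity: 875 mL + (three 358 mL containers = 1.074 L) = 1.949 L.
That is within the Category CR rail limit of 2.5 L.
Category FL quantity: two 118.75 L containers = 237.5 L.
237.5 L ≤ 250 L (rail limit, Category FL) — within limit.
Category CR and Category FL may not share an outer package.

No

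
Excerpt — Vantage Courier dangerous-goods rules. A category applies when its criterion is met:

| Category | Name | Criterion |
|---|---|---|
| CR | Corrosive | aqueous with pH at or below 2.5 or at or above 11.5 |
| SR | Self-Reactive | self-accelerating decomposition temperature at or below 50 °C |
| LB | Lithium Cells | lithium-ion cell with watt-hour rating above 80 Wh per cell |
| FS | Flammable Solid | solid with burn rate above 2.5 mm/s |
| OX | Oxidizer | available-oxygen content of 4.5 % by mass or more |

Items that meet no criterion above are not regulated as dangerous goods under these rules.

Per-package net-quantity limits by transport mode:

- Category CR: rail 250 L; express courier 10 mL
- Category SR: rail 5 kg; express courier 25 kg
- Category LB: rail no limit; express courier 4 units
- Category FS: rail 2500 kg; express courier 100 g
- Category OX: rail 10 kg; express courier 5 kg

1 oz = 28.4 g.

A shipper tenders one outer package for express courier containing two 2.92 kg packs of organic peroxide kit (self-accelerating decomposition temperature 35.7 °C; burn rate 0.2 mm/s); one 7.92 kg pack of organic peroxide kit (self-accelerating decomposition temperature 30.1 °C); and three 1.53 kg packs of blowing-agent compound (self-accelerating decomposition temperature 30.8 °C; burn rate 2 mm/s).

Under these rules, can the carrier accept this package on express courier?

The organic peroxide kit has self-accelerating decomposition temperature 35.7 °C, which is ≤ 50 °C, so it is Category SR (Self-Reactive).
With self-accelerating decomposition temperature 30.1 °C (≤ 50 °C), the organic peroxide kit falls in Category SR.
The blowing-agent compound has self-accelerating decomposition temperature 30.8 °C, which is ≤ 50 °C, so it is Category SR (Self-Reactive).
Total Category SR: (two 2.92 kg packs = 5.84 kg) + 7.92 kg + (three 1.53 kg packs = 4.59 kg) = 18.35 kg.
18.35 kg is within the express courier limit of 25 kg for Category SR.

Yes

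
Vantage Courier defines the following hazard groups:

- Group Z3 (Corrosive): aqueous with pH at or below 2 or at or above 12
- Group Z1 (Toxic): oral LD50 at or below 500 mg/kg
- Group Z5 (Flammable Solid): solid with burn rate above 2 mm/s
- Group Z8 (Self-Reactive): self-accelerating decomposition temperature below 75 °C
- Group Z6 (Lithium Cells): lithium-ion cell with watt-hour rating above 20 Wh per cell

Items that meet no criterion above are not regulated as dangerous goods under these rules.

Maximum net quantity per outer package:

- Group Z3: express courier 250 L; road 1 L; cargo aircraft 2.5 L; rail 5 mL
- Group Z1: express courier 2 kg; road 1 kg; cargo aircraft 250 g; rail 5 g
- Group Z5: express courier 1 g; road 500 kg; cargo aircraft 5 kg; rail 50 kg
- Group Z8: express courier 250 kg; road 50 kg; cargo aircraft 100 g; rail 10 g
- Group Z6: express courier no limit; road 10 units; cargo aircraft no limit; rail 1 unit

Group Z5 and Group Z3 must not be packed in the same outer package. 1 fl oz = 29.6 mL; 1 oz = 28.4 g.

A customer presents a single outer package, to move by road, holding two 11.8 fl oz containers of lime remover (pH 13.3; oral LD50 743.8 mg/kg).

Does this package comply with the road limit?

The lime remover has pH 13.3, which is ≥ 12, so it is Group Z3 (Corrosive).
Group Z3 quantity: two 11.8 fl oz containers = 698.56 mL.
That is within the Group Z3 road limit of 1 L.

Yes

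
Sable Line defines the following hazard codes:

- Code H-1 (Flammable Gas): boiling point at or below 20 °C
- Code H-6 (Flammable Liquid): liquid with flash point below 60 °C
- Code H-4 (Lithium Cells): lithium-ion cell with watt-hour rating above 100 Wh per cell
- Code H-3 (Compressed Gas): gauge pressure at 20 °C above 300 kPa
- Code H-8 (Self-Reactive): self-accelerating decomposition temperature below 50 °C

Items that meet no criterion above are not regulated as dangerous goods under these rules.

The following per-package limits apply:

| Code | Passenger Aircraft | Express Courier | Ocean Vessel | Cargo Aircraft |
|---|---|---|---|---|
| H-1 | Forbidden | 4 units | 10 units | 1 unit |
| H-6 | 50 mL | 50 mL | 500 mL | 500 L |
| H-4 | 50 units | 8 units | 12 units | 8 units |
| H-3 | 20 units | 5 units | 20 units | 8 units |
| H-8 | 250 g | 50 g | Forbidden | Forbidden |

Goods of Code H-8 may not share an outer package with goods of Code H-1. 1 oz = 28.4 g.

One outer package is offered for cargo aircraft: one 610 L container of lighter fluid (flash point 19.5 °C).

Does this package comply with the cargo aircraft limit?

No

With flash point 19.5 °C (< 60 °C), the lighter fluid falls in Code H-6.
Code H-6 quantity: 610 L.
610 L exceeds the cargo aircraft limit of 500 L for Code H-6.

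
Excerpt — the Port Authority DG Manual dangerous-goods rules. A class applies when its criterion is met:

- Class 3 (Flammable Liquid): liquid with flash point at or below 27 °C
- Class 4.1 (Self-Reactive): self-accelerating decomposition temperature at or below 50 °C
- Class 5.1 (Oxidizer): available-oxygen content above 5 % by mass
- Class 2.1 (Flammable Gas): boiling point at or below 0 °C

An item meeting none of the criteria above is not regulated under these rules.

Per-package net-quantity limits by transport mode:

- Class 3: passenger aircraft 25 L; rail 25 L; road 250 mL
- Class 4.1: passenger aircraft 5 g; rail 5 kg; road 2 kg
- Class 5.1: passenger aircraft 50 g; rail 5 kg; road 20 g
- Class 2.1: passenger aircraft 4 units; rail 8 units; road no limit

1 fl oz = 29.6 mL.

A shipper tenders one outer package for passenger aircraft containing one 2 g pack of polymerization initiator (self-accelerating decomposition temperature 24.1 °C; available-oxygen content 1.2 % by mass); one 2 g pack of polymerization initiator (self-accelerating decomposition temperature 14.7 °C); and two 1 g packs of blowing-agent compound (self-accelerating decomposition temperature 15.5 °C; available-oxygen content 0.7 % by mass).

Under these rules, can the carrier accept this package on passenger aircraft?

Polymerization initiator: self-accelerating decomposition temperature 24.1 °C ≤ 50 °C → Class 4.1 (Self-Reactive).
With self-accelerating decomposition temperature 14.7 °C (≤ 50 °C), the polymerization initiator falls in Class 4.1.
The blowing-agent compound has self-accelerating decomposition temperature 15.5 °C, which is ≤ 50 °C, so it is Class 4.1 (Self-Reactive).
Class 4.1 net quantity: 2 g + 2 g + (two 1 g packs = 2 g) = 6 g.
6 g exceeds the passenger aircraft limit of 5 g for Class 4.1.

No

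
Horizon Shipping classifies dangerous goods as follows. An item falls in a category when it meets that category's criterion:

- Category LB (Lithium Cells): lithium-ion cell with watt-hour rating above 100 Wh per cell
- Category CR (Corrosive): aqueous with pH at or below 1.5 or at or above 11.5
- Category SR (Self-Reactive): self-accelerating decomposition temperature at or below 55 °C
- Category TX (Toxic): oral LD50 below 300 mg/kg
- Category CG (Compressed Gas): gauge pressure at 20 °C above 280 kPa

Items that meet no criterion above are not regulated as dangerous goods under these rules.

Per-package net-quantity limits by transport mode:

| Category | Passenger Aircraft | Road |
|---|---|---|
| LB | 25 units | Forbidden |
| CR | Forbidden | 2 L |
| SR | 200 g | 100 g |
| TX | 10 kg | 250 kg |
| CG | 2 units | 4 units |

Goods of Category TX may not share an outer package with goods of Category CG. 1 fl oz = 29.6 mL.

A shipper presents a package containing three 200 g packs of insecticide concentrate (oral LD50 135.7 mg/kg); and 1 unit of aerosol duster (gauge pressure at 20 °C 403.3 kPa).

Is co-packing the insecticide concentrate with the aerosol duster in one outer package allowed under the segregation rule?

No

Oral LD50 135.7 mg/kg meets the Category TX criterion (Toxic), so the insecticide concentrate is Category TX.
Aerosol duster: gauge pressure at 20 °C 403.3 kPa > 280 kPa → Category CG (Compressed Gas).
Category TX and Category CG may not share an outer package.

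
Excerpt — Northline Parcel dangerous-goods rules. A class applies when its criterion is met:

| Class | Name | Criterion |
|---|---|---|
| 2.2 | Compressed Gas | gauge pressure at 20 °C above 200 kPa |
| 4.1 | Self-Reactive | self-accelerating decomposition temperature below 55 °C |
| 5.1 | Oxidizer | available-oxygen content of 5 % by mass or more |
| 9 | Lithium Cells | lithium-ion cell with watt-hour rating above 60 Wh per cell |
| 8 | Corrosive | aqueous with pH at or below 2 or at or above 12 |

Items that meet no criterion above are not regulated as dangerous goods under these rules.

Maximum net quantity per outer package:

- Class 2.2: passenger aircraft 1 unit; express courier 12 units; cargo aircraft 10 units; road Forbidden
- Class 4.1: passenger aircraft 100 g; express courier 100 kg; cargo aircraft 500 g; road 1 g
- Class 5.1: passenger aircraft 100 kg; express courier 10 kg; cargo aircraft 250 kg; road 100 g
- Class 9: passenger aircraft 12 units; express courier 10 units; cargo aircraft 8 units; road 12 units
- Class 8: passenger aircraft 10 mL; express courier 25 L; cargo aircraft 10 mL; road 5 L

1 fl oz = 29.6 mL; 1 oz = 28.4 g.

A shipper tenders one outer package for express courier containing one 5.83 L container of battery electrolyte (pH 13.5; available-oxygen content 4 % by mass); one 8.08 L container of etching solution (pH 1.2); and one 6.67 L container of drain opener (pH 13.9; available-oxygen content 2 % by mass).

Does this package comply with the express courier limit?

With pH 13.5 (≥ 12), the battery electrolyte falls in Class 8.
The etching solution has pH 1.2, which is ≤ 2, so it is Class 8 (Corrosive).
pH 13.9 meets the Class 8 criterion (Corrosive), so the drain opener is Class 8.
Class 8 net quantity: 5.83 L + 8.08 L + 6.67 L = 20.58 L.
20.58 L is within the express courier limit of 25 L for Class 8.

Yes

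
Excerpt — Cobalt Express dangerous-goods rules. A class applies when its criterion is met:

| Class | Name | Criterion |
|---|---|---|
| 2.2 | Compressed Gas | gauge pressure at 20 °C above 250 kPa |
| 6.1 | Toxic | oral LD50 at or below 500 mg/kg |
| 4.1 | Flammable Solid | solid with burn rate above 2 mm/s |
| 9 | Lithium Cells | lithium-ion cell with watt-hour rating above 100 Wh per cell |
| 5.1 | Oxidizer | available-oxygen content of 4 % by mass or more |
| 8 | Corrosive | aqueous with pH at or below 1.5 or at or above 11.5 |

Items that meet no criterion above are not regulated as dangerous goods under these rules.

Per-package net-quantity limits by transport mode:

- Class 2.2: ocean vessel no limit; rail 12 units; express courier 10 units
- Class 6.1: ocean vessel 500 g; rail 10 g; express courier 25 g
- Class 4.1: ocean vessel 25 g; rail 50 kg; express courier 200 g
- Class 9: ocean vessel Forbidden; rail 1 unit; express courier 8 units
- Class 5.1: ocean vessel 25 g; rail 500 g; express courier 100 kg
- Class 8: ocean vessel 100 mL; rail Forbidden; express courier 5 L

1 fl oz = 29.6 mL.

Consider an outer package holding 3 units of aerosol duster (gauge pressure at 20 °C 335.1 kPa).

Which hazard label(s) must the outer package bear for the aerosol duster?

Class 2.2

Gauge pressure at 20 °C 335.1 kPa meets the Class 2.2 criterion (Compressed Gas), so the aerosol duster is Class 2.2.
Only the Class 2.2 label is required.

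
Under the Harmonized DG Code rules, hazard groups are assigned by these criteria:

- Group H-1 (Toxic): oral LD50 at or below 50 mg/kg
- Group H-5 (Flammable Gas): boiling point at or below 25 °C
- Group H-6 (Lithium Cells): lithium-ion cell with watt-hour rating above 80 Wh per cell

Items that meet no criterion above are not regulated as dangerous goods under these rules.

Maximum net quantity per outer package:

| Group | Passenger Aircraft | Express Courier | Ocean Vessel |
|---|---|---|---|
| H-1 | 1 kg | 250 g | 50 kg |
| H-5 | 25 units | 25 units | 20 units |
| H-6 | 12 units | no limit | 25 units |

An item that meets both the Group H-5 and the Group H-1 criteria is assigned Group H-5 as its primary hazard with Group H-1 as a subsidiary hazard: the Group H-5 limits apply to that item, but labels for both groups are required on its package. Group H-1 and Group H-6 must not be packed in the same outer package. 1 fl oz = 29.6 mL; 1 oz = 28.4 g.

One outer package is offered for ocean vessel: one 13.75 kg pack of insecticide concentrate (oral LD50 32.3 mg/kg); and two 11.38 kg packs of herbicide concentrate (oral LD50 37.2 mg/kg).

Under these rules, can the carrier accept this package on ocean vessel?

Oral LD50 32.3 mg/kg meets the Group H-1 criterion (Toxic), so the insecticide concentrate is Group H-1.
Oral LD50 37.2 mg/kg meets the Group H-1 criterion (Toxic), so the herbicide concentrate is Group H-1.
Group H-1 net quantity: 13.75 kg + (two 11.38 kg packs = 22.76 kg) = 36.51 kg.
36.51 kg ≤ 50 kg (ocean vessel limit, Group H-1) — within limit.

Yes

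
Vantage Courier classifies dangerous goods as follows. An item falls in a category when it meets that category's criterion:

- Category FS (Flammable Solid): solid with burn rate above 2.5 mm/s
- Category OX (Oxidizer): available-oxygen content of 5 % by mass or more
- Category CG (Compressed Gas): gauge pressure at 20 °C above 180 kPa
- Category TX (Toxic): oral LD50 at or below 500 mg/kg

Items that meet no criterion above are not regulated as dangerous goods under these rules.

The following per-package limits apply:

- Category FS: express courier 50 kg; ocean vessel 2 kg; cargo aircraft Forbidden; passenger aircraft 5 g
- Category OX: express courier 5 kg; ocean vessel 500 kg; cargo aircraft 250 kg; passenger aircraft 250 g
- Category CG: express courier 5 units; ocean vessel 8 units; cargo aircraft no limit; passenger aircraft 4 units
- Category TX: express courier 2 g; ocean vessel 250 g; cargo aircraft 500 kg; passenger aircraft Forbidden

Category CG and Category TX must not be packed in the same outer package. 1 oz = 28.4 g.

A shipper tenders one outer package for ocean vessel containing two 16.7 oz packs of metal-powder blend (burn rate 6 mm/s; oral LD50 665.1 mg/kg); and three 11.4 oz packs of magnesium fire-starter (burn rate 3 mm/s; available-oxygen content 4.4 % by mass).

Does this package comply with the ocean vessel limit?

With burn rate 6 mm/s (> 2.5 mm/s), the metal-powder blend falls in Category FS.
Magnesium fire-starter: burn rate 3 mm/s > 2.5 mm/s → Category FS (Flammable Solid).
Category FS net quantity: (two 16.7 oz packs = 948.56 g) + (three 11.4 oz packs = 971.28 g) = 1919.84 g.
1919.84 g is within the ocean vessel limit of 2 kg for Category FS.

Yes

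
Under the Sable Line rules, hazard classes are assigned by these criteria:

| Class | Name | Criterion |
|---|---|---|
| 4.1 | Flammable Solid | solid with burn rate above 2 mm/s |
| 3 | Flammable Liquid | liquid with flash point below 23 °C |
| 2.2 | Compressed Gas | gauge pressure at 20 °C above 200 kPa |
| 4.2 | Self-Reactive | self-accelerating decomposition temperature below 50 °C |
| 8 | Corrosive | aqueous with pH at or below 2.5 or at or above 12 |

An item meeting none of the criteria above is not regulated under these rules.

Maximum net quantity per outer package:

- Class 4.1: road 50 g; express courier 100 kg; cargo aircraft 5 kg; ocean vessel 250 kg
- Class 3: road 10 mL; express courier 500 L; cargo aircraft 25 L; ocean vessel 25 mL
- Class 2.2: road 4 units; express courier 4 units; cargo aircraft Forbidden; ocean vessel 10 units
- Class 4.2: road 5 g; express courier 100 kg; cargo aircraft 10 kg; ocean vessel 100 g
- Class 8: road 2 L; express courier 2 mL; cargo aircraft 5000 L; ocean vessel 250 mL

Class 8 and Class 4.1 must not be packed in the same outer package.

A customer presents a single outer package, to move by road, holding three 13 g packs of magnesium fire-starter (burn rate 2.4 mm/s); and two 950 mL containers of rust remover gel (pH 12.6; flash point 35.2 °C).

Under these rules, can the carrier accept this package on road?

With burn rate 2.4 mm/s (> 2 mm/s), the magnesium fire-starter falls in Class 4.1.
The rust remover gel has pH 12.6, which is ≥ 12, so it is Class 8 (Corrosive).
Class 8 quantity: two 950 mL containers = 1.9 L.
That is within the Class 8 road limit of 2 L.
Class 4.1 quantity: three 13 g packs = 39 g.
39 g ≤ 50 g (road limit, Class 4.1) — within limit.
Class 8 and Class 4.1 may not share an outer package.

No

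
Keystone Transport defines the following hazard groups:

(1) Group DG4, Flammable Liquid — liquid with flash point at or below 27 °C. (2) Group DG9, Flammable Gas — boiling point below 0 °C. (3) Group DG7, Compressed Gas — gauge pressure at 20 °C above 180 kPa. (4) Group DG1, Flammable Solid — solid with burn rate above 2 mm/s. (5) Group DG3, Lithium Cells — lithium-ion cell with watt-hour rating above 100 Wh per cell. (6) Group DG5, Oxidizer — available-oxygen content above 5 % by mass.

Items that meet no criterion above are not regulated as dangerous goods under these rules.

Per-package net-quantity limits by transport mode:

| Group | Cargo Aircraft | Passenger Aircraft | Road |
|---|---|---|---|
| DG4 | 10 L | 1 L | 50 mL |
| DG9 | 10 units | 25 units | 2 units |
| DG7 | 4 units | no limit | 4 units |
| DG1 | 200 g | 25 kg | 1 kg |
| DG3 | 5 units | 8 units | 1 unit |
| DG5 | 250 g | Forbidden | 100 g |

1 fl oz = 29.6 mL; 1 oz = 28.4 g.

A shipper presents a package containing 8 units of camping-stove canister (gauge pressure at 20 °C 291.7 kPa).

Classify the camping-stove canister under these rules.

Gauge pressure at 20 °C 291.7 kPa meets the Group DG7 criterion (Compressed Gas), so the camping-stove canister is Group DG7.

Group DG7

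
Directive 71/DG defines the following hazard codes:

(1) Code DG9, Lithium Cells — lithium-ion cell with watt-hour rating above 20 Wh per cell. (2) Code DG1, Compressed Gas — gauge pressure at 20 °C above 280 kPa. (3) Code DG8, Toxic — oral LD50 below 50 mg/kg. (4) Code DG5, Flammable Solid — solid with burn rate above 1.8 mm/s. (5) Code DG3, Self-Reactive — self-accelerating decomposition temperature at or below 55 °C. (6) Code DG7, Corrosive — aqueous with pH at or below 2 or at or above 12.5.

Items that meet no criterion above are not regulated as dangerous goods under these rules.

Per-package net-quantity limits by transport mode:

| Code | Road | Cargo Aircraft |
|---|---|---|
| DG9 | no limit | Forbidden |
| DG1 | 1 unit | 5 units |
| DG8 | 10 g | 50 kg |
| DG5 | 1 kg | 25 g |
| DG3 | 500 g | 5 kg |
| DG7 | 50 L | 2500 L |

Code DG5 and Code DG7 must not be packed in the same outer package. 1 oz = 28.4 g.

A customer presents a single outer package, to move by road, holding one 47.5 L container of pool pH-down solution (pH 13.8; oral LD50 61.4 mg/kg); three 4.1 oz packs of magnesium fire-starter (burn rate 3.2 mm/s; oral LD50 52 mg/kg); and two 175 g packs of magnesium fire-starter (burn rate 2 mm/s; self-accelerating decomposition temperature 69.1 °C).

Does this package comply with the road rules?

pH 13.8 meets the Code DG7 criterion (Corrosive), so the pool pH-down solution is Code DG7.
The magnesium fire-starter has burn rate 3.2 mm/s, which is > 1.8 mm/s, so it is Code DG5 (Flammable Solid).
Magnesium fire-starter: burn rate 2 mm/s > 1.8 mm/s → Code DG5 (Flammable Solid).
Code DG5 net quantity: (three 4.1 oz packs = 349.32 g) + (two 175 g packs = 350 g) = 699.32 g.
699.32 g ≤ 1 kg (road limit, Code DG5) — within limit.
Code DG7 quantity: 47.5 L.
47.5 L ≤ 50 L (road limit, Code DG7) — within limit.
Code DG5 and Code DG7 may not share an outer package.

No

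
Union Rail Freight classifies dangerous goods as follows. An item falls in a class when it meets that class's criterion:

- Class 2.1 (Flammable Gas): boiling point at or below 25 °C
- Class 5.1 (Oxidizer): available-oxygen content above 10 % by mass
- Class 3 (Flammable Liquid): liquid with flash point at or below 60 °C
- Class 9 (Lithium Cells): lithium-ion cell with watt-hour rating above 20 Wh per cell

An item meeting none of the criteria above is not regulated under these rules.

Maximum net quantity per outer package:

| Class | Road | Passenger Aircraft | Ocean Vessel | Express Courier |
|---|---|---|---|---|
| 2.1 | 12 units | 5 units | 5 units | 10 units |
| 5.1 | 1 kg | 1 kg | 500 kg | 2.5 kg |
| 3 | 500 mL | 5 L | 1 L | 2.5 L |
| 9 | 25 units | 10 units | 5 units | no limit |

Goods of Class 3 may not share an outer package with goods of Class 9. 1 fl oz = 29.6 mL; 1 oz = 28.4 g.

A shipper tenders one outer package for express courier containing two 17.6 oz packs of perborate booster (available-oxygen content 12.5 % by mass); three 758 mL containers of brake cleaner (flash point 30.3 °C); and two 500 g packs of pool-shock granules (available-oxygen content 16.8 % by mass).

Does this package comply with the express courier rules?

The perborate booster has available-oxygen content 12.5 % by mass, which is > 10 % by mass, so it is Class 5.1 (Oxidizer).
With flash point 30.3 °C (≤ 60 °C), the brake cleaner falls in Class 3.
Available-oxygen content 16.8 % by mass meets the Class 5.1 criterion (Oxidizer), so the pool-shock granules are Class 5.1.
Class 3 quantity: three 758 mL containers = 2.274 L.
That is within the Class 3 express courier limit of 2.5 L.
Total Class 5.1: (two 17.6 oz packs = 999.68 g) + (two 500 g packs = 1 kg) = 1999.68 g.
1999.68 g is within the express courier limit of 2.5 kg for Class 5.1.
The segregation rule (Class 3 with Class 9) does not apply to Class 3 with Class 5.1.
Every hazard class is within its express courier limit and no segregation rule is violated.

Yes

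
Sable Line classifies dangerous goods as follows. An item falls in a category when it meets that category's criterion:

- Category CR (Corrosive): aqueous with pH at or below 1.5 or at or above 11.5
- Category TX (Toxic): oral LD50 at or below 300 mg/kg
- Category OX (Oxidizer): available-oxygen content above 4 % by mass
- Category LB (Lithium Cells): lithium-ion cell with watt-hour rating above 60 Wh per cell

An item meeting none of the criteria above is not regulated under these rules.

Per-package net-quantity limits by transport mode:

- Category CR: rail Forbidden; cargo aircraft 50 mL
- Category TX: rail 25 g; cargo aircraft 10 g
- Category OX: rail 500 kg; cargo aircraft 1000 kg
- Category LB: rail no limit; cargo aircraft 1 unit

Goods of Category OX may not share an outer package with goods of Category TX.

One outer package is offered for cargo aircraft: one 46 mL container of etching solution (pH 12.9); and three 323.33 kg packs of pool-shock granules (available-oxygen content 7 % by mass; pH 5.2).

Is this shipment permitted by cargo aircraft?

pH 12.9 meets the Category CR criterion (Corrosive), so the etching solution is Category CR.
Pool-shock granules: available-oxygen content 7 % by mass > 4 % by mass → Category OX (Oxidizer).
Category OX quantity: three 323.33 kg packs = 969.99 kg.
That is within the Category OX cargo aircraft limit of 1000 kg.
Category CR quantity: 46 mL.
46 mL is within the cargo aircraft limit of 50 mL for Category CR.
The segregation rule (Category OX with Category TX) does not apply to Category OX with Category CR.
Every hazard category is within its cargo aircraft limit and no segregation rule is violated.

Yes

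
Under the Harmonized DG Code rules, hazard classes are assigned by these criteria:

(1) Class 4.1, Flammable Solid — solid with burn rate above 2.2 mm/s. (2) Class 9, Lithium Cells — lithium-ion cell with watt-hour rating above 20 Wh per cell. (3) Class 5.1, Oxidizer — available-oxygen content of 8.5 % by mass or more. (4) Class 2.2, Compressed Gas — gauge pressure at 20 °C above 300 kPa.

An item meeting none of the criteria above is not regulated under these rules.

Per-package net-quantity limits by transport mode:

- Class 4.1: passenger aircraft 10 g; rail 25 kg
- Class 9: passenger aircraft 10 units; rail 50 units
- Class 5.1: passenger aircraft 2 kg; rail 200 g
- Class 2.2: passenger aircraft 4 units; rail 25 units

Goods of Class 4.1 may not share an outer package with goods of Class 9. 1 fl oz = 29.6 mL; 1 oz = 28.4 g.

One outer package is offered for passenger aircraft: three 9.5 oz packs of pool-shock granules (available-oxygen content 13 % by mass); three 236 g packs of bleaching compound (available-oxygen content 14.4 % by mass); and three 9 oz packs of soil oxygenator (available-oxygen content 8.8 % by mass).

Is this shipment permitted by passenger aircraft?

Pool-shock granules: available-oxygen content 13 % by mass ≥ 8.5 % by mass → Class 5.1 (Oxidizer).
The bleaching compound has available-oxygen content 14.4 % by mass, which is ≥ 8.5 % by mass, so it is Class 5.1 (Oxidizer).
With available-oxygen content 8.8 % by mass (≥ 8.5 % by mass), the soil oxygenator falls in Class 5.1.
Class 5.1 net quantity: (three 9.5 oz packs = 809.4 g) + (three 236 g packs = 708 g) + (three 9 oz packs = 766.8 g) = 2284.2 g.
2284.2 g exceeds the passenger aircraft limit of 2 kg for Class 5.1.

No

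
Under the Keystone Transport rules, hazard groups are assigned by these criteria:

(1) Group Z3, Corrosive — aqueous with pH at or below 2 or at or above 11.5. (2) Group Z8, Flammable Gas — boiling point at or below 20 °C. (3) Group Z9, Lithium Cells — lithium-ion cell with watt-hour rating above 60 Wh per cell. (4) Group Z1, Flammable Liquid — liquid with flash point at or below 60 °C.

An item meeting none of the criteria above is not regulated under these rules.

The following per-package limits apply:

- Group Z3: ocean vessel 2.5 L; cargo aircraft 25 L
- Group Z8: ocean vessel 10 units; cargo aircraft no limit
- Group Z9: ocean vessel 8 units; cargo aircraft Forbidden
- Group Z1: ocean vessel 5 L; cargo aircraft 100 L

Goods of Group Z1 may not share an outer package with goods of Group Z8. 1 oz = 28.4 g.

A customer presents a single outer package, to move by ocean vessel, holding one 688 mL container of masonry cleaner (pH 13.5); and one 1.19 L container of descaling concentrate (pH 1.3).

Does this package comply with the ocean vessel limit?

With pH 13.5 (≥ 11.5), the masonry cleaner falls in Group Z3.
pH 1.3 meets the Group Z3 criterion (Corrosive), so the descaling concentrate is Group Z3.
Group Z3 net quantity: 688 mL + 1.19 L = 1.878 L.
1.878 L is within the ocean vessel limit of 2.5 L for Group Z3.

Yes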